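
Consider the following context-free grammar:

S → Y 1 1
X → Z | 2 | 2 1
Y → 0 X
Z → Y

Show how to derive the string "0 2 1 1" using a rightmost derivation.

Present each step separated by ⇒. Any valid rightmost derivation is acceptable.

S ⇒ Y 1 1 ⇒ 0 X 1 1 ⇒ 0 2 1 1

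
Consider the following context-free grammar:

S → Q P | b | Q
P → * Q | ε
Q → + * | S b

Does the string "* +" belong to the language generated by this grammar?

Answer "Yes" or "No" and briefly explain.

No - no valid derivation exists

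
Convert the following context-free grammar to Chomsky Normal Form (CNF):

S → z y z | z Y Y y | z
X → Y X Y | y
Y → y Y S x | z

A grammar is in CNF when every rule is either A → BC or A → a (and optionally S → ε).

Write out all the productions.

TZ → z; TY → y; S → z; X → y; TX → x; Y → z; S → TZ X0; X0 → TY TZ; S → TZ X1; X1 → Y X2; X2 → Y TY; X → Y X3; X3 → X Y; Y → TY X4; X4 → Y X5; X5 → S TX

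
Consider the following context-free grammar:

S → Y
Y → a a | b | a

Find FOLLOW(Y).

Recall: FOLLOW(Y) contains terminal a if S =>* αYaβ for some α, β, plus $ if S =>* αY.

We compute FOLLOW(Y) using the standard algorithm.
FOLLOW(S) starts with {$}.
FIRST(S) = {a, b}
FIRST(Y) = {a, b}
FOLLOW(S) = {$}
FOLLOW(Y) = {$}
Therefore, FOLLOW(Y) = {$}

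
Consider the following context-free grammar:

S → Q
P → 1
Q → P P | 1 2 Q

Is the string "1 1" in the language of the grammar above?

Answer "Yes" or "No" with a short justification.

Yes - a valid derivation exists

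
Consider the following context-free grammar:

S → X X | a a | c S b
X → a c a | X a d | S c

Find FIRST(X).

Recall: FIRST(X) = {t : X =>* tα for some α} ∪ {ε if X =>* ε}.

We compute FIRST(X) using the standard algorithm.
FIRST(S) = {a, c}
FIRST(X) = {a, c}
Therefore, FIRST(X) = {a, c}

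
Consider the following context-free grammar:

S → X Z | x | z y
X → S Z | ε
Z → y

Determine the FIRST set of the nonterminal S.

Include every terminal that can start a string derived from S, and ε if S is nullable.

We compute FIRST(S) using the standard algorithm.
FIRST(S) = {x, y, z}
FIRST(X) = {x, y, z, ε}
FIRST(Z) = {y}
Therefore, FIRST(S) = {x, y, z}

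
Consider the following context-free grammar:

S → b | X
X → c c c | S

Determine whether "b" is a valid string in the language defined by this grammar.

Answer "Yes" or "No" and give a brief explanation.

Yes - a valid derivation exists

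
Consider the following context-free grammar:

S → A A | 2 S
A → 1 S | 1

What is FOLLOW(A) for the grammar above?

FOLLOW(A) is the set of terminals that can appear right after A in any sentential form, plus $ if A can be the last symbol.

We compute FOLLOW(A) using the standard algorithm.
FOLLOW(S) starts with {$}.
FIRST(A) = {1}
FIRST(S) = {1, 2}
FOLLOW(A) = {$, 1}
FOLLOW(S) = {$, 1}
Therefore, FOLLOW(A) = {$, 1}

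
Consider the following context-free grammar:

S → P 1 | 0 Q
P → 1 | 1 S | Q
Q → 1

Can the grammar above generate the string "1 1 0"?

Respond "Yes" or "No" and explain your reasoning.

No - no valid derivation exists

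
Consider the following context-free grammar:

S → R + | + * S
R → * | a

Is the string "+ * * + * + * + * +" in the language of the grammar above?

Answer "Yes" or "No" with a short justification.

No - no valid derivation exists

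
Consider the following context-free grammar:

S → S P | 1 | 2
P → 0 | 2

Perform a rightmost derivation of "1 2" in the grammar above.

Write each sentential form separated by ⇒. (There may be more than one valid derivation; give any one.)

S ⇒ S P ⇒ S 2 ⇒ 1 2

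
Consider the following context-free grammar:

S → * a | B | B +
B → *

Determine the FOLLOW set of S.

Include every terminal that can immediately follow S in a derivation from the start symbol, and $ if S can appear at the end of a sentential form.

We compute FOLLOW(S) using the standard algorithm.
FOLLOW(S) starts with {$}.
FIRST(B) = {*}
FIRST(S) = {*}
FOLLOW(B) = {$, +}
FOLLOW(S) = {$}
Therefore, FOLLOW(S) = {$}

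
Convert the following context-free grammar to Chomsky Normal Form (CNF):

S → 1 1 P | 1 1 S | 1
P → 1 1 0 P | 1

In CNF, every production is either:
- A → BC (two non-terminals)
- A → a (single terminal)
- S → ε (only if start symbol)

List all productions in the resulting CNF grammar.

T1 → 1; S → 1; T0 → 0; P → 1; S → T1 X0; X0 → T1 P; S → T1 X1; X1 → T1 S; P → T1 X2; X2 → T1 X3; X3 → T0 P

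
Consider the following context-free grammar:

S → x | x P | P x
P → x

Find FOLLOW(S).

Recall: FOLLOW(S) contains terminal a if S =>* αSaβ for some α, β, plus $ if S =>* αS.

We compute FOLLOW(S) using the standard algorithm.
FOLLOW(S) starts with {$}.
FIRST(P) = {x}
FIRST(S) = {x}
FOLLOW(P) = {$, x}
FOLLOW(S) = {$}
Therefore, FOLLOW(S) = {$}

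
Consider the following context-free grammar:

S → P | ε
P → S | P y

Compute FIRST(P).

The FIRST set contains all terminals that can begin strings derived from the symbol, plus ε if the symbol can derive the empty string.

We compute FIRST(P) using the standard algorithm.
FIRST(P) = {y, ε}
FIRST(S) = {y, ε}
Therefore, FIRST(P) = {y, ε}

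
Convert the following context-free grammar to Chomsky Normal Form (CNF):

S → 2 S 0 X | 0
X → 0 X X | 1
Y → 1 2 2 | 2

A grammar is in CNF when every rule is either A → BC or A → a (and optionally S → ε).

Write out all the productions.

T2 → 2; T0 → 0; S → 0; X → 1; T1 → 1; Y → 2; S → T2 X0; X0 → S X1; X1 → T0 X; X → T0 X2; X2 → X X; Y → T1 X3; X3 → T2 T2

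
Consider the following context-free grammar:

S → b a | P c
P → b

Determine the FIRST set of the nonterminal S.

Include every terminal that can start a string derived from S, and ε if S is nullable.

We compute FIRST(S) using the standard algorithm.
FIRST(P) = {b}
FIRST(S) = {b}
Therefore, FIRST(S) = {b}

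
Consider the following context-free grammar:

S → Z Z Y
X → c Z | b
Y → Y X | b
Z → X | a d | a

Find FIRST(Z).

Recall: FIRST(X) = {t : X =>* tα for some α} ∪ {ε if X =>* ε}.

We compute FIRST(Z) using the standard algorithm.
FIRST(S) = {a, b, c}
FIRST(X) = {b, c}
FIRST(Y) = {b}
FIRST(Z) = {a, b, c}
Therefore, FIRST(Z) = {a, b, c}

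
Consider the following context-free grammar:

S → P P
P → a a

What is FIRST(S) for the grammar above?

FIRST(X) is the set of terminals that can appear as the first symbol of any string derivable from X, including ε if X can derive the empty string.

We compute FIRST(S) using the standard algorithm.
FIRST(P) = {a}
FIRST(S) = {a}
Therefore, FIRST(S) = {a}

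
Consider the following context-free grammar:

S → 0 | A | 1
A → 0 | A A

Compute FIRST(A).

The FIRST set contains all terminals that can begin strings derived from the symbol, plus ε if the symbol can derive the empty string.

We compute FIRST(A) using the standard algorithm.
FIRST(A) = {0}
FIRST(S) = {0, 1}
Therefore, FIRST(A) = {0}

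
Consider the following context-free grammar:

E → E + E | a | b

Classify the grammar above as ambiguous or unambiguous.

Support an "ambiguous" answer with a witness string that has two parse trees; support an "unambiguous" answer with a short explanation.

Ambiguous - the string 'a + b + a + a + b + a' has two distinct parse trees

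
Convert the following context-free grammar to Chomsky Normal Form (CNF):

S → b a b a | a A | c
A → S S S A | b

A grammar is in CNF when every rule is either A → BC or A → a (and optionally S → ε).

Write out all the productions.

TB → b; TA → a; S → c; A → b; S → TB X0; X0 → TA X1; X1 → TB TA; S → TA A; A → S X2; X2 → S X3; X3 → S A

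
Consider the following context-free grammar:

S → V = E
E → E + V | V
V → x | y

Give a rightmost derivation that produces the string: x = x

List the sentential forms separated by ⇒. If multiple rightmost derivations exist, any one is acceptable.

S ⇒ V = E ⇒ V = V ⇒ V = x ⇒ x = x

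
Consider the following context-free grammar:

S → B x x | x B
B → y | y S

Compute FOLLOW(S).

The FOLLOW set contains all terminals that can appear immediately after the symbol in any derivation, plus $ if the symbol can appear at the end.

We compute FOLLOW(S) using the standard algorithm.
FOLLOW(S) starts with {$}.
FIRST(B) = {y}
FIRST(S) = {x, y}
FOLLOW(B) = {$, x}
FOLLOW(S) = {$, x}
Therefore, FOLLOW(S) = {$, x}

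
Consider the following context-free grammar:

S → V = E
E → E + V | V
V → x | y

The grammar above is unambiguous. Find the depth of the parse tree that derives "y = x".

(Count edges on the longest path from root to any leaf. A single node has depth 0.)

3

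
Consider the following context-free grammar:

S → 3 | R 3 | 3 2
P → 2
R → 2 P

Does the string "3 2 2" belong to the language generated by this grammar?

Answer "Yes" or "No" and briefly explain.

No - no valid derivation exists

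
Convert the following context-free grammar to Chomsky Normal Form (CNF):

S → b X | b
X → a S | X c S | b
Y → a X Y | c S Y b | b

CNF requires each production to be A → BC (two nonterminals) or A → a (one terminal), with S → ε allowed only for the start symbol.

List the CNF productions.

TB → b; S → b; TA → a; TC → c; X → b; Y → b; S → TB X; X → TA S; X → X X0; X0 → TC S; Y → TA X1; X1 → X Y; Y → TC X2; X2 → S X3; X3 → Y TB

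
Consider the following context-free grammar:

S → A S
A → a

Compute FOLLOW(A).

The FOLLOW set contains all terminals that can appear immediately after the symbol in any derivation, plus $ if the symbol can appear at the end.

We compute FOLLOW(A) using the standard algorithm.
FOLLOW(S) starts with {$}.
FIRST(A) = {a}
FIRST(S) = {a}
FOLLOW(A) = {a}
FOLLOW(S) = {$}
Therefore, FOLLOW(A) = {a}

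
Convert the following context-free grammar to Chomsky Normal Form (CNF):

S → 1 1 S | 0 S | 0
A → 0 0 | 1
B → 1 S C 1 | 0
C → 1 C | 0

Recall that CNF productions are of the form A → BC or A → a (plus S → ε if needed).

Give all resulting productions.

T1 → 1; T0 → 0; S → 0; A → 1; B → 0; C → 0; S → T1 X0; X0 → T1 S; S → T0 S; A → T0 T0; B → T1 X1; X1 → S X2; X2 → C T1; C → T1 C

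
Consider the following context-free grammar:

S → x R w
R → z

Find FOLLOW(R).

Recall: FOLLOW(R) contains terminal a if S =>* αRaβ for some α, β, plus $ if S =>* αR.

We compute FOLLOW(R) using the standard algorithm.
FOLLOW(S) starts with {$}.
FIRST(R) = {z}
FIRST(S) = {x}
FOLLOW(R) = {w}
FOLLOW(S) = {$}
Therefore, FOLLOW(R) = {w}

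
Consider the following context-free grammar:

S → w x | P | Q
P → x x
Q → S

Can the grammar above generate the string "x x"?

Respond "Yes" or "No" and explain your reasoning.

Yes - a valid derivation exists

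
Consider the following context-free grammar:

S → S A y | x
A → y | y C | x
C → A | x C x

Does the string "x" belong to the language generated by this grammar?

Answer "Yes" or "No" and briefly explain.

Yes - a valid derivation exists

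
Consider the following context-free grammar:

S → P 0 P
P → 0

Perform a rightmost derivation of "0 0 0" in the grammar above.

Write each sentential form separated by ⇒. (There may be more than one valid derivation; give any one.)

S ⇒ P 0 P ⇒ P 0 0 ⇒ 0 0 0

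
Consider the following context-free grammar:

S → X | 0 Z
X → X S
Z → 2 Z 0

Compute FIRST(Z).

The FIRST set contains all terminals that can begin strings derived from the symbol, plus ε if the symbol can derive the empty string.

We compute FIRST(Z) using the standard algorithm.
FIRST(S) = {0}
FIRST(X) = {}
FIRST(Z) = {2}
Therefore, FIRST(Z) = {2}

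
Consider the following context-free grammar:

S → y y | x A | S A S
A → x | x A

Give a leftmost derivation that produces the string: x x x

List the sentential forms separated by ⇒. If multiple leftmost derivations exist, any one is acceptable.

S ⇒ x A ⇒ x x A ⇒ x x x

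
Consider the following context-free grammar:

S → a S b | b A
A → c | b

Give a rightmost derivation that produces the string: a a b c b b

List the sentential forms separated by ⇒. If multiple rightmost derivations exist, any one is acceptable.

S ⇒ a S b ⇒ a a S b b ⇒ a a b A b b ⇒ a a b c b b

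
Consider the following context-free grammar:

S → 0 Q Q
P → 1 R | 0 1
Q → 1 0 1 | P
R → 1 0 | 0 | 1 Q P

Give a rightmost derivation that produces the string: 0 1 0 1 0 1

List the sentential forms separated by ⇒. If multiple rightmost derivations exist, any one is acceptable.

S ⇒ 0 Q Q ⇒ 0 Q P ⇒ 0 Q 0 1 ⇒ 0 1 0 1 0 1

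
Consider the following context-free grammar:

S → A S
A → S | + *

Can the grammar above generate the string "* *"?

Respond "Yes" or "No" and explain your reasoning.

No - no valid derivation exists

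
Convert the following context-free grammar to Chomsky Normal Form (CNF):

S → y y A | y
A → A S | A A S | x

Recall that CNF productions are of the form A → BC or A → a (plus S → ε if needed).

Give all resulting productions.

TY → y; S → y; A → x; S → TY X0; X0 → TY A; A → A S; A → A X1; X1 → A S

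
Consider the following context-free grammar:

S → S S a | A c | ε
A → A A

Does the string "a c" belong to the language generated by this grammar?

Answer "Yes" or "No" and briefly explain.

No - no valid derivation exists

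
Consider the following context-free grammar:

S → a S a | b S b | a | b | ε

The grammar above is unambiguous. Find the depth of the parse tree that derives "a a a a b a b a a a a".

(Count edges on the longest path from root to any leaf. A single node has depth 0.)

6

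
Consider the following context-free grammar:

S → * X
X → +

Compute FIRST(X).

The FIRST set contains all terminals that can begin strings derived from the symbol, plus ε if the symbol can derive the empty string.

We compute FIRST(X) using the standard algorithm.
FIRST(S) = {*}
FIRST(X) = {+}
Therefore, FIRST(X) = {+}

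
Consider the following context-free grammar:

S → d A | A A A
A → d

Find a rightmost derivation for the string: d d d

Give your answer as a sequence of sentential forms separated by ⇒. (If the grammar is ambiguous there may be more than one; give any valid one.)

S ⇒ A A A ⇒ A A d ⇒ A d d ⇒ d d d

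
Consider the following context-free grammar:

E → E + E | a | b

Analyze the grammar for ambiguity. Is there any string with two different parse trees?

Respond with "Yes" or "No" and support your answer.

Yes - the string 'b + a + b + b + b' has two distinct parse trees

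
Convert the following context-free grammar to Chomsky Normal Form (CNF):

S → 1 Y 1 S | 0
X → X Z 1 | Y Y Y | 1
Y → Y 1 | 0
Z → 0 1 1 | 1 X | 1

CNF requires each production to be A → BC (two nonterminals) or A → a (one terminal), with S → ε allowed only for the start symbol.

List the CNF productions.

T1 → 1; S → 0; X → 1; Y → 0; T0 → 0; Z → 1; S → T1 X0; X0 → Y X1; X1 → T1 S; X → X X2; X2 → Z T1; X → Y X3; X3 → Y Y; Y → Y T1; Z → T0 X4; X4 → T1 T1; Z → T1 X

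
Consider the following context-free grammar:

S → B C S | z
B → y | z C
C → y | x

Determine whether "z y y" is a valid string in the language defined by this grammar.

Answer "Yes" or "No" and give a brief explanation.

No - no valid derivation exists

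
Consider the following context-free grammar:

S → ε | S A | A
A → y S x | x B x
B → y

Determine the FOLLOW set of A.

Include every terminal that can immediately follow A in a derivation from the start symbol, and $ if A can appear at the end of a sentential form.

We compute FOLLOW(A) using the standard algorithm.
FOLLOW(S) starts with {$}.
FIRST(A) = {x, y}
FIRST(B) = {y}
FIRST(S) = {x, y, ε}
FOLLOW(A) = {$, x, y}
FOLLOW(B) = {x}
FOLLOW(S) = {$, x, y}
Therefore, FOLLOW(A) = {$, x, y}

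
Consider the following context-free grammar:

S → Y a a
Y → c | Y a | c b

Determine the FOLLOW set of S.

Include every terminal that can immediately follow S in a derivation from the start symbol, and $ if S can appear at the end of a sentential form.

We compute FOLLOW(S) using the standard algorithm.
FOLLOW(S) starts with {$}.
FIRST(S) = {c}
FIRST(Y) = {c}
FOLLOW(S) = {$}
FOLLOW(Y) = {a}
Therefore, FOLLOW(S) = {$}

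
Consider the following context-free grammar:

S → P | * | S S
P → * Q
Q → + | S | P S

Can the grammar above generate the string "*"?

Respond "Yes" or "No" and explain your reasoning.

Yes - a valid derivation exists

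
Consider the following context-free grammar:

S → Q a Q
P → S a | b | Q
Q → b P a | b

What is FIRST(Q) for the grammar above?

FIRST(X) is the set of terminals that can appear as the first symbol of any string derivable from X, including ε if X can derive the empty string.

We compute FIRST(Q) using the standard algorithm.
FIRST(P) = {b}
FIRST(Q) = {b}
FIRST(S) = {b}
Therefore, FIRST(Q) = {b}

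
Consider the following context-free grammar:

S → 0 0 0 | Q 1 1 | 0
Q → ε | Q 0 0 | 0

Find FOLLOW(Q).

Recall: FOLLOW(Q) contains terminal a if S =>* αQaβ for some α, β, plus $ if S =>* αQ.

We compute FOLLOW(Q) using the standard algorithm.
FOLLOW(S) starts with {$}.
FIRST(Q) = {0, ε}
FIRST(S) = {0, 1}
FOLLOW(Q) = {0, 1}
FOLLOW(S) = {$}
Therefore, FOLLOW(Q) = {0, 1}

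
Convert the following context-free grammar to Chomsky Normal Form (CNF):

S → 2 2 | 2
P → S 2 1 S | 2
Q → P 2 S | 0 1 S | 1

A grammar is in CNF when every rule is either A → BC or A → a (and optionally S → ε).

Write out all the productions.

T2 → 2; S → 2; T1 → 1; P → 2; T0 → 0; Q → 1; S → T2 T2; P → S X0; X0 → T2 X1; X1 → T1 S; Q → P X2; X2 → T2 S; Q → T0 X3; X3 → T1 S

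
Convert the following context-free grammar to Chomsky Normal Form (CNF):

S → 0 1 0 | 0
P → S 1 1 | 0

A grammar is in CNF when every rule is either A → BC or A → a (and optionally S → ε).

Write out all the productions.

T0 → 0; T1 → 1; S → 0; P → 0; S → T0 X0; X0 → T1 T0; P → S X1; X1 → T1 T1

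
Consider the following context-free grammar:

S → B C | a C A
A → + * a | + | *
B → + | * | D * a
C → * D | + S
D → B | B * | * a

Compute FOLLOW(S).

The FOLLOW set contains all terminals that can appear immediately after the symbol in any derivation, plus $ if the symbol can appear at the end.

We compute FOLLOW(S) using the standard algorithm.
FOLLOW(S) starts with {$}.
FIRST(A) = {*, +}
FIRST(B) = {*, +}
FIRST(C) = {*, +}
FIRST(D) = {*, +}
FIRST(S) = {*, +, a}
FOLLOW(A) = {$, *, +}
FOLLOW(B) = {$, *, +}
FOLLOW(C) = {$, *, +}
FOLLOW(D) = {$, *, +}
FOLLOW(S) = {$, *, +}
Therefore, FOLLOW(S) = {$, *, +}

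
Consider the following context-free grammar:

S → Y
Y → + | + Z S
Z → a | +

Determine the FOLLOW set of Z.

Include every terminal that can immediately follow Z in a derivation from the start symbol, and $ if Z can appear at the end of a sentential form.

We compute FOLLOW(Z) using the standard algorithm.
FOLLOW(S) starts with {$}.
FIRST(S) = {+}
FIRST(Y) = {+}
FIRST(Z) = {+, a}
FOLLOW(S) = {$}
FOLLOW(Y) = {$}
FOLLOW(Z) = {+}
Therefore, FOLLOW(Z) = {+}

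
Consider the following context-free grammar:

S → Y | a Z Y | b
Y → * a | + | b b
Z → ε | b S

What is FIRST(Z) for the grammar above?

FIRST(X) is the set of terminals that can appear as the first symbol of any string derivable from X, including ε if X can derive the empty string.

We compute FIRST(Z) using the standard algorithm.
FIRST(S) = {*, +, a, b}
FIRST(Y) = {*, +, b}
FIRST(Z) = {b, ε}
Therefore, FIRST(Z) = {b, ε}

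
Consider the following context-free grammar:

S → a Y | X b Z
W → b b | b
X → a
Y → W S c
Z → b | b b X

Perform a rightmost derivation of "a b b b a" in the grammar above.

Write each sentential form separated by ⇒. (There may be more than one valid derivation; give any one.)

S ⇒ X b Z ⇒ X b b b X ⇒ X b b b a ⇒ a b b b a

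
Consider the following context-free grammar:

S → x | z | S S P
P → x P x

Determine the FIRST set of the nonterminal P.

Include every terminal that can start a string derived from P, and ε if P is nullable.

We compute FIRST(P) using the standard algorithm.
FIRST(P) = {x}
FIRST(S) = {x, z}
Therefore, FIRST(P) = {x}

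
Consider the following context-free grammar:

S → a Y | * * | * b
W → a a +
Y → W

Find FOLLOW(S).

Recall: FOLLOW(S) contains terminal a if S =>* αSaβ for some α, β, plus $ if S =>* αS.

We compute FOLLOW(S) using the standard algorithm.
FOLLOW(S) starts with {$}.
FIRST(S) = {*, a}
FIRST(W) = {a}
FIRST(Y) = {a}
FOLLOW(S) = {$}
FOLLOW(W) = {$}
FOLLOW(Y) = {$}
Therefore, FOLLOW(S) = {$}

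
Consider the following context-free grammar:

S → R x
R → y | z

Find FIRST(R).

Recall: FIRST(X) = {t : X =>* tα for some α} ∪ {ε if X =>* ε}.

We compute FIRST(R) using the standard algorithm.
FIRST(R) = {y, z}
FIRST(S) = {y, z}
Therefore, FIRST(R) = {y, z}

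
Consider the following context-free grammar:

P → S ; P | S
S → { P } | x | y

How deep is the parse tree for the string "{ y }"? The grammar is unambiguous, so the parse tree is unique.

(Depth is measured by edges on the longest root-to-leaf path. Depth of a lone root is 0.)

4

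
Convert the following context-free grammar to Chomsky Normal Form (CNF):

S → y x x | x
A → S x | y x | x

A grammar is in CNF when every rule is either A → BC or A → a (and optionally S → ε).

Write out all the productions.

TY → y; TX → x; S → x; A → x; S → TY X0; X0 → TX TX; A → S TX; A → TY TX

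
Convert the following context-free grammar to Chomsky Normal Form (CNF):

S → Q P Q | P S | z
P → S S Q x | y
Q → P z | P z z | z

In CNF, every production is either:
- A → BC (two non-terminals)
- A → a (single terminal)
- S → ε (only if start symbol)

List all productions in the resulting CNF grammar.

S → z; TX → x; P → y; TZ → z; Q → z; S → Q X0; X0 → P Q; S → P S; P → S X1; X1 → S X2; X2 → Q TX; Q → P TZ; Q → P X3; X3 → TZ TZ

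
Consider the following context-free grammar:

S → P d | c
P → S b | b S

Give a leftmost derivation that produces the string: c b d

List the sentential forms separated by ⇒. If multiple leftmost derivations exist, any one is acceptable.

S ⇒ P d ⇒ S b d ⇒ c b d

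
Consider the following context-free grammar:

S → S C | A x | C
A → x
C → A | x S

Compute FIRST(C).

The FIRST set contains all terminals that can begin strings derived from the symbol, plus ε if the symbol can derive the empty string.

We compute FIRST(C) using the standard algorithm.
FIRST(A) = {x}
FIRST(C) = {x}
FIRST(S) = {x}
Therefore, FIRST(C) = {x}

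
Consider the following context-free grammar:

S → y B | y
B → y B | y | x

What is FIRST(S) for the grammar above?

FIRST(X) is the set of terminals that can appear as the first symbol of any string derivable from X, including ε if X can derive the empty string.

We compute FIRST(S) using the standard algorithm.
FIRST(B) = {x, y}
FIRST(S) = {y}
Therefore, FIRST(S) = {y}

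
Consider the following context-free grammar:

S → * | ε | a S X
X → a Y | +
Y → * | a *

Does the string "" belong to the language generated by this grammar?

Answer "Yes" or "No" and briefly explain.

Yes - a valid derivation exists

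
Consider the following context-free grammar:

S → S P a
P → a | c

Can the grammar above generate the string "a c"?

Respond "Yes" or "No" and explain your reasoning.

No - no valid derivation exists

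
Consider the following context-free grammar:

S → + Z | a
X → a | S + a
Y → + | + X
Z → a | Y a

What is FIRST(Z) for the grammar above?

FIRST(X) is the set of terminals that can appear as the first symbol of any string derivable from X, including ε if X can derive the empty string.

We compute FIRST(Z) using the standard algorithm.
FIRST(S) = {+, a}
FIRST(X) = {+, a}
FIRST(Y) = {+}
FIRST(Z) = {+, a}
Therefore, FIRST(Z) = {+, a}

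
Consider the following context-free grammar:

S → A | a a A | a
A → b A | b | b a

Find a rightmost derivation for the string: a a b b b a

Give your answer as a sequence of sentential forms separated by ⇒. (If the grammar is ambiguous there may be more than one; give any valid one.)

S ⇒ a a A ⇒ a a b A ⇒ a a b b A ⇒ a a b b b a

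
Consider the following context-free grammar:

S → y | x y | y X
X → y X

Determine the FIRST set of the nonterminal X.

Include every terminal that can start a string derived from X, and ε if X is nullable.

We compute FIRST(X) using the standard algorithm.
FIRST(S) = {x, y}
FIRST(X) = {y}
Therefore, FIRST(X) = {y}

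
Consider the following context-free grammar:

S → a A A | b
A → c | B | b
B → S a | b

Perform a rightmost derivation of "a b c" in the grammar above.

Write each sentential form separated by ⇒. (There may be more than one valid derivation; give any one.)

S ⇒ a A A ⇒ a A c ⇒ a b c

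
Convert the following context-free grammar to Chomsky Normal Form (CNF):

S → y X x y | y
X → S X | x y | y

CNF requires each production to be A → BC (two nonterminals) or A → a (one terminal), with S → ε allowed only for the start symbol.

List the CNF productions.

TY → y; TX → x; S → y; X → y; S → TY X0; X0 → X X1; X1 → TX TY; X → S X; X → TX TY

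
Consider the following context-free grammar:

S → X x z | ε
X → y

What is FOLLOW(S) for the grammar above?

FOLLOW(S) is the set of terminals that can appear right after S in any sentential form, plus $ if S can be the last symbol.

We compute FOLLOW(S) using the standard algorithm.
FOLLOW(S) starts with {$}.
FIRST(S) = {y, ε}
FIRST(X) = {y}
FOLLOW(S) = {$}
FOLLOW(X) = {x}
Therefore, FOLLOW(S) = {$}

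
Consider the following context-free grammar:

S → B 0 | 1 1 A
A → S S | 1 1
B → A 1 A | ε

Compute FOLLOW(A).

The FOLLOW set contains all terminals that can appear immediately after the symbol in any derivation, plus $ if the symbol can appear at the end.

We compute FOLLOW(A) using the standard algorithm.
FOLLOW(S) starts with {$}.
FIRST(A) = {0, 1}
FIRST(B) = {0, 1, ε}
FIRST(S) = {0, 1}
FOLLOW(A) = {$, 0, 1}
FOLLOW(B) = {0}
FOLLOW(S) = {$, 0, 1}
Therefore, FOLLOW(A) = {$, 0, 1}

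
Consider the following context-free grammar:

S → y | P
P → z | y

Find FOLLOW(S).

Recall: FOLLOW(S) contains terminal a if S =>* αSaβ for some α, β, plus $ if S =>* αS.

We compute FOLLOW(S) using the standard algorithm.
FOLLOW(S) starts with {$}.
FIRST(P) = {y, z}
FIRST(S) = {y, z}
FOLLOW(P) = {$}
FOLLOW(S) = {$}
Therefore, FOLLOW(S) = {$}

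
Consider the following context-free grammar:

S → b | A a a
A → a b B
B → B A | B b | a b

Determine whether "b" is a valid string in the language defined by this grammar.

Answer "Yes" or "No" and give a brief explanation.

Yes - a valid derivation exists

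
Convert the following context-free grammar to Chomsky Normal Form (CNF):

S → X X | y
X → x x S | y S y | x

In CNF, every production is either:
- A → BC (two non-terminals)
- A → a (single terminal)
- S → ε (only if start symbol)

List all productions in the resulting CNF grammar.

S → y; TX → x; TY → y; X → x; S → X X; X → TX X0; X0 → TX S; X → TY X1; X1 → S TY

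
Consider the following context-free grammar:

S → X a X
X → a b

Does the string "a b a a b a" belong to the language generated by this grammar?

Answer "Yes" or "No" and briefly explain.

No - no valid derivation exists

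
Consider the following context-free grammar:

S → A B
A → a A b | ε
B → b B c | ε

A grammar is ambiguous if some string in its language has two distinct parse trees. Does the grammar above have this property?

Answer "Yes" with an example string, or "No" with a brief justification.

No - the grammar is unambiguous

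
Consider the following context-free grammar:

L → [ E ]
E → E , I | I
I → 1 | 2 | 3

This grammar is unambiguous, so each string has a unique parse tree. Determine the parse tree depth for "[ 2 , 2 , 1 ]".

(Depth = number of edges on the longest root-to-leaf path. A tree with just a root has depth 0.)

5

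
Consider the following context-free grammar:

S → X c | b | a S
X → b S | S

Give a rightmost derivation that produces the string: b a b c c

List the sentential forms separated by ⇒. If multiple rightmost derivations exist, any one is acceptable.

S ⇒ X c ⇒ b S c ⇒ b X c c ⇒ b S c c ⇒ b a S c c ⇒ b a b c c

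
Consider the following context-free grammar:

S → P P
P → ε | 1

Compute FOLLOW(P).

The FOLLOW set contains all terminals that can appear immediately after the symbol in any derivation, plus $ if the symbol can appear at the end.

We compute FOLLOW(P) using the standard algorithm.
FOLLOW(S) starts with {$}.
FIRST(P) = {1, ε}
FIRST(S) = {1, ε}
FOLLOW(P) = {$, 1}
FOLLOW(S) = {$}
Therefore, FOLLOW(P) = {$, 1}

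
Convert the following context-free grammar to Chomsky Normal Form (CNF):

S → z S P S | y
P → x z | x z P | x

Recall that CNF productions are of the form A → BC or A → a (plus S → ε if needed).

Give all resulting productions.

TZ → z; S → y; TX → x; P → x; S → TZ X0; X0 → S X1; X1 → P S; P → TX TZ; P → TX X2; X2 → TZ P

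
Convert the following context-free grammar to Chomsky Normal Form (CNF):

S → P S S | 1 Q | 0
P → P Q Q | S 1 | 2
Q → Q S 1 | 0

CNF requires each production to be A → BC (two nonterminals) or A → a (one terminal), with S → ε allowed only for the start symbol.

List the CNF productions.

T1 → 1; S → 0; P → 2; Q → 0; S → P X0; X0 → S S; S → T1 Q; P → P X1; X1 → Q Q; P → S T1; Q → Q X2; X2 → S T1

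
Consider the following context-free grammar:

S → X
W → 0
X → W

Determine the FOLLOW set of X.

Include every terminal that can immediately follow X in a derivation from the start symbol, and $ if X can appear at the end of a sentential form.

We compute FOLLOW(X) using the standard algorithm.
FOLLOW(S) starts with {$}.
FIRST(S) = {0}
FIRST(W) = {0}
FIRST(X) = {0}
FOLLOW(S) = {$}
FOLLOW(W) = {$}
FOLLOW(X) = {$}
Therefore, FOLLOW(X) = {$}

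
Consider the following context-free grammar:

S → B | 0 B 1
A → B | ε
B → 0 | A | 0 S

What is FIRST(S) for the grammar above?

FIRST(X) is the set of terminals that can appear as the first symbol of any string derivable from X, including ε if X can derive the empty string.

We compute FIRST(S) using the standard algorithm.
FIRST(A) = {0, ε}
FIRST(B) = {0, ε}
FIRST(S) = {0, ε}
Therefore, FIRST(S) = {0, ε}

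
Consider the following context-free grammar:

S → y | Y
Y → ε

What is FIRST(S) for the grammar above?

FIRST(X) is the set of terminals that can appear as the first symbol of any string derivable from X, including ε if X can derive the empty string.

We compute FIRST(S) using the standard algorithm.
FIRST(S) = {y, ε}
FIRST(Y) = {ε}
Therefore, FIRST(S) = {y, ε}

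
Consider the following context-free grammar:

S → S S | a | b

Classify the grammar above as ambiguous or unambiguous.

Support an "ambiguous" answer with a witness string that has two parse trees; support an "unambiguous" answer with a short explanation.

Ambiguous - the string 'a a a a a' has two distinct parse trees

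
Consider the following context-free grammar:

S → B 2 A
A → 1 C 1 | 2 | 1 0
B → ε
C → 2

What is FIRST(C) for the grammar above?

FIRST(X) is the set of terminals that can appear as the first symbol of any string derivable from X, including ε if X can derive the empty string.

We compute FIRST(C) using the standard algorithm.
FIRST(A) = {1, 2}
FIRST(B) = {ε}
FIRST(C) = {2}
FIRST(S) = {2}
Therefore, FIRST(C) = {2}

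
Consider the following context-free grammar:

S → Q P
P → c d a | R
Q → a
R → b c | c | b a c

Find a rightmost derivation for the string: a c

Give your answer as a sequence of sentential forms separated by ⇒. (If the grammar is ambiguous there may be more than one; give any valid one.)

S ⇒ Q P ⇒ Q R ⇒ Q c ⇒ a c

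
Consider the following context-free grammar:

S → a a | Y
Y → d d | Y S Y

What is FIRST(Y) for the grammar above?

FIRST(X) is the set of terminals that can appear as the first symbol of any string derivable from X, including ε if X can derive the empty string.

We compute FIRST(Y) using the standard algorithm.
FIRST(S) = {a, d}
FIRST(Y) = {d}
Therefore, FIRST(Y) = {d}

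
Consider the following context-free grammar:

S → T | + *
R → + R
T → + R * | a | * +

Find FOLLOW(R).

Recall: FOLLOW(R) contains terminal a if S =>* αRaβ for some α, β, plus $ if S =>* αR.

We compute FOLLOW(R) using the standard algorithm.
FOLLOW(S) starts with {$}.
FIRST(R) = {+}
FIRST(S) = {*, +, a}
FIRST(T) = {*, +, a}
FOLLOW(R) = {*}
FOLLOW(S) = {$}
FOLLOW(T) = {$}
Therefore, FOLLOW(R) = {*}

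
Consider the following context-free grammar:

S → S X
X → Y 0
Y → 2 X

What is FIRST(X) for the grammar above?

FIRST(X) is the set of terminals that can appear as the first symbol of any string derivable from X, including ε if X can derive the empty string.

We compute FIRST(X) using the standard algorithm.
FIRST(S) = {}
FIRST(X) = {2}
FIRST(Y) = {2}
Therefore, FIRST(X) = {2}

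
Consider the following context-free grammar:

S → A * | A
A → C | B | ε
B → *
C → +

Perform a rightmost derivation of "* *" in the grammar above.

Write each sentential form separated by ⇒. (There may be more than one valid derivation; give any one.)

S ⇒ A * ⇒ B * ⇒ * *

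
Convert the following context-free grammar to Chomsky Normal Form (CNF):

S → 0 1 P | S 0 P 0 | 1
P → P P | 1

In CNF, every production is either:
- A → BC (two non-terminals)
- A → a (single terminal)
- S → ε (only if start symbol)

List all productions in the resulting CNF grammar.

T0 → 0; T1 → 1; S → 1; P → 1; S → T0 X0; X0 → T1 P; S → S X1; X1 → T0 X2; X2 → P T0; P → P P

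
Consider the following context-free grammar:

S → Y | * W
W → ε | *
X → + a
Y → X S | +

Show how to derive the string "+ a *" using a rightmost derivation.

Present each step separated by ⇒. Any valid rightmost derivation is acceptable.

S ⇒ Y ⇒ X S ⇒ X * W ⇒ X * ⇒ + a *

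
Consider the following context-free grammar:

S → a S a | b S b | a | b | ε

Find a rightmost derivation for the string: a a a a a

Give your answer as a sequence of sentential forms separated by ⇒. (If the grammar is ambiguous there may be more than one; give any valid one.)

S ⇒ a S a ⇒ a a S a a ⇒ a a a a a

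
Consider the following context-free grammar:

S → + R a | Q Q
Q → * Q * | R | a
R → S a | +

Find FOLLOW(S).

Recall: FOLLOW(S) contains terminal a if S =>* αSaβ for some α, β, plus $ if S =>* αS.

We compute FOLLOW(S) using the standard algorithm.
FOLLOW(S) starts with {$}.
FIRST(Q) = {*, +, a}
FIRST(R) = {*, +, a}
FIRST(S) = {*, +, a}
FOLLOW(Q) = {$, *, +, a}
FOLLOW(R) = {$, *, +, a}
FOLLOW(S) = {$, a}
Therefore, FOLLOW(S) = {$, a}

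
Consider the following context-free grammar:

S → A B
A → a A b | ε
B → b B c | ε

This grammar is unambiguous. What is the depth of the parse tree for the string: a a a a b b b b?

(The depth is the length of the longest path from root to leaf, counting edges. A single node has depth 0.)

6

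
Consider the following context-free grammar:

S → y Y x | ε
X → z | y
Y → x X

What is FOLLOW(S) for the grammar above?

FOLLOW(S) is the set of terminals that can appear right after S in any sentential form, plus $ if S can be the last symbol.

We compute FOLLOW(S) using the standard algorithm.
FOLLOW(S) starts with {$}.
FIRST(S) = {y, ε}
FIRST(X) = {y, z}
FIRST(Y) = {x}
FOLLOW(S) = {$}
FOLLOW(X) = {x}
FOLLOW(Y) = {x}
Therefore, FOLLOW(S) = {$}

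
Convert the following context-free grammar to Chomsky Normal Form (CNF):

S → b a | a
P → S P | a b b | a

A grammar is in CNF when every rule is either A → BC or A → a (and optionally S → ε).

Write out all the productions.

TB → b; TA → a; S → a; P → a; S → TB TA; P → S P; P → TA X0; X0 → TB TB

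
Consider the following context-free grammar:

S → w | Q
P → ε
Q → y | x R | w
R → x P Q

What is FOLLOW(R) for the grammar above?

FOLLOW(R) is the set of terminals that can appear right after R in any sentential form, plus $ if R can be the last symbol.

We compute FOLLOW(R) using the standard algorithm.
FOLLOW(S) starts with {$}.
FIRST(P) = {ε}
FIRST(Q) = {w, x, y}
FIRST(R) = {x}
FIRST(S) = {w, x, y}
FOLLOW(P) = {w, x, y}
FOLLOW(Q) = {$}
FOLLOW(R) = {$}
FOLLOW(S) = {$}
Therefore, FOLLOW(R) = {$}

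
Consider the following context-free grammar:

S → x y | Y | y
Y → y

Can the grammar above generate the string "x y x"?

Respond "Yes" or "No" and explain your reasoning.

No - no valid derivation exists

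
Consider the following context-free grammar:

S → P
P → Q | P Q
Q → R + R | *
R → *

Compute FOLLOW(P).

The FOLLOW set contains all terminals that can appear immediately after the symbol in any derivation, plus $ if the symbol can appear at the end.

We compute FOLLOW(P) using the standard algorithm.
FOLLOW(S) starts with {$}.
FIRST(P) = {*}
FIRST(Q) = {*}
FIRST(R) = {*}
FIRST(S) = {*}
FOLLOW(P) = {$, *}
FOLLOW(Q) = {$, *}
FOLLOW(R) = {$, *, +}
FOLLOW(S) = {$}
Therefore, FOLLOW(P) = {$, *}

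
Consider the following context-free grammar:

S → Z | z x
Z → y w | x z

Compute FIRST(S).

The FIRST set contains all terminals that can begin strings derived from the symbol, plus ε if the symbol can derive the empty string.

We compute FIRST(S) using the standard algorithm.
FIRST(S) = {x, y, z}
FIRST(Z) = {x, y}
Therefore, FIRST(S) = {x, y, z}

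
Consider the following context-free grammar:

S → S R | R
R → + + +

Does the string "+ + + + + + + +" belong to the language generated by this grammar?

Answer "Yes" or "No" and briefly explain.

No - no valid derivation exists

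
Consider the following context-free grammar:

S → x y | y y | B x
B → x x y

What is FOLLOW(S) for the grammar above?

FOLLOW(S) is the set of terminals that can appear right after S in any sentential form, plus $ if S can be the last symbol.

We compute FOLLOW(S) using the standard algorithm.
FOLLOW(S) starts with {$}.
FIRST(B) = {x}
FIRST(S) = {x, y}
FOLLOW(B) = {x}
FOLLOW(S) = {$}
Therefore, FOLLOW(S) = {$}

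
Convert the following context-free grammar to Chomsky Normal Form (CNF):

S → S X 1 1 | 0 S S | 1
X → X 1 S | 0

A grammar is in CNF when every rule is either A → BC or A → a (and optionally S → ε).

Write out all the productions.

T1 → 1; T0 → 0; S → 1; X → 0; S → S X0; X0 → X X1; X1 → T1 T1; S → T0 X2; X2 → S S; X → X X3; X3 → T1 S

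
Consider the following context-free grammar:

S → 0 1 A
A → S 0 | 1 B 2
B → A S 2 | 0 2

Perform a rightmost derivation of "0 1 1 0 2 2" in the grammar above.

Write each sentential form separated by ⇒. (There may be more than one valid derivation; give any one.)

S ⇒ 0 1 A ⇒ 0 1 1 B 2 ⇒ 0 1 1 0 2 2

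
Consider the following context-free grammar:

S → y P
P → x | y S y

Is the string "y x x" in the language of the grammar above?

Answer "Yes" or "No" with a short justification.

No - no valid derivation exists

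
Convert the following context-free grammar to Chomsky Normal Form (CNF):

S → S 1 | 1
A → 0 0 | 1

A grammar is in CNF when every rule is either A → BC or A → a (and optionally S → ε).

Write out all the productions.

T1 → 1; S → 1; T0 → 0; A → 1; S → S T1; A → T0 T0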